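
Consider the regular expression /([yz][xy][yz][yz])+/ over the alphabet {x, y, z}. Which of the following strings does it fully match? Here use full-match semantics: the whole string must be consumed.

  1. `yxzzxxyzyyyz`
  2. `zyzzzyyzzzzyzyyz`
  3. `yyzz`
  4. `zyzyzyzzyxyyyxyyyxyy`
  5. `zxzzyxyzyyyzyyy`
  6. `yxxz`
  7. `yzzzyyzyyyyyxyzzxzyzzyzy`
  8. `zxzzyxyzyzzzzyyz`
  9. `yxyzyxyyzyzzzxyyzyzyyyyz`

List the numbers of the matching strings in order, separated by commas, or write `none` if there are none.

3, 4, 9

1 → no match
2 → no match
3 → match
4 → match
5 → no match
6 → no match
7 → no match
8 → no match
9 → match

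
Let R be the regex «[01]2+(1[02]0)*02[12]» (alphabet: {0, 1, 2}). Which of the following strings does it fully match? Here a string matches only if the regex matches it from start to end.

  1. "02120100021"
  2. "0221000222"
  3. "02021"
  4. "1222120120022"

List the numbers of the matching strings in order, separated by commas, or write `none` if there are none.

1. "02120100021" → match
2. "0221000222" → no match
3. "02021" → match
4 → match

1, 3, 4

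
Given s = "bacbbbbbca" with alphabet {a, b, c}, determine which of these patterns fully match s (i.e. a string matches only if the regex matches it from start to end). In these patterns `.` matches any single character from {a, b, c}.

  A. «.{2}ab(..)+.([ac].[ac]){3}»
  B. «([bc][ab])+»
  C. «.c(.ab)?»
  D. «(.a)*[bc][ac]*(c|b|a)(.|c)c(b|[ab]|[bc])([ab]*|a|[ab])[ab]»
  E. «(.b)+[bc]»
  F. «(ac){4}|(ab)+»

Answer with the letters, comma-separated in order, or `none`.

B

A → no match
B → match
C → no match
D → no match
E → no match
F → no match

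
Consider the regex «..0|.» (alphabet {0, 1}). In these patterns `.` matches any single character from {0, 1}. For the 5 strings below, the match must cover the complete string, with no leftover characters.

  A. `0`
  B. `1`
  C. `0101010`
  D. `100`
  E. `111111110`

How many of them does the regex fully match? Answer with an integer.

3

A → match
B → match
C → no match
D → match
E → no match
Total matched: 3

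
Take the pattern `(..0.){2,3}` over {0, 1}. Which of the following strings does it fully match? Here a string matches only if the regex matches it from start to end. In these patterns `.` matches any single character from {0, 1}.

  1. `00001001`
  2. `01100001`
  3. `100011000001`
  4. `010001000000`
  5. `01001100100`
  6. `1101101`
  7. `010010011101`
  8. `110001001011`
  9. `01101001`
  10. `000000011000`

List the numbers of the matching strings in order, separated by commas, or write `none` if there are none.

1 → match
2 → no match
3 → match
4 → match
5 → no match
6 → no match
7 → match
8 → no match
9 → no match
10 → match

1, 3, 4, 7, 10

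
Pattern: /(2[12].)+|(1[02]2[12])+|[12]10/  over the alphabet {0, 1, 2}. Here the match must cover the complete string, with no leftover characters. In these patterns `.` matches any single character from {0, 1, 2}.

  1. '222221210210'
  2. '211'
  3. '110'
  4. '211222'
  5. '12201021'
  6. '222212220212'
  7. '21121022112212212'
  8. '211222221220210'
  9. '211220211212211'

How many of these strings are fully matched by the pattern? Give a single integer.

7

1 → match
2 → match
3 → match
4 → match
5 → no match
6 → match
7 → no match
8 → match
9 → match
Total matched: 7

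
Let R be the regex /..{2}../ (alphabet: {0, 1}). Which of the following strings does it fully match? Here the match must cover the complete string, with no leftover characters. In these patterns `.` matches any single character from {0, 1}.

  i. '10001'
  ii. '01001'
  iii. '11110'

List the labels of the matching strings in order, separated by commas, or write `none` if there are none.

i → match
ii → match
iii → match

i, ii, iii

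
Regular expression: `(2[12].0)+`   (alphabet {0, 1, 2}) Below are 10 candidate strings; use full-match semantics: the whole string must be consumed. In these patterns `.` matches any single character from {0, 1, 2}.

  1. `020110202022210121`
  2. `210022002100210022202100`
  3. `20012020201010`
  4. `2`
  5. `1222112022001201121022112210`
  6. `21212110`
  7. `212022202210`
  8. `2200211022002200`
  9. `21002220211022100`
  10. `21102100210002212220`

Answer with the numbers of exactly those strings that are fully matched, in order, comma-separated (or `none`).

1 → no match — must start with `2`
2 → match
3 → no match
4 → no match — must end with `0`
5 → no match — must start with `2`
6 → no match
7 → match
8 → match
9 → no match
10 → no match

2, 7, 8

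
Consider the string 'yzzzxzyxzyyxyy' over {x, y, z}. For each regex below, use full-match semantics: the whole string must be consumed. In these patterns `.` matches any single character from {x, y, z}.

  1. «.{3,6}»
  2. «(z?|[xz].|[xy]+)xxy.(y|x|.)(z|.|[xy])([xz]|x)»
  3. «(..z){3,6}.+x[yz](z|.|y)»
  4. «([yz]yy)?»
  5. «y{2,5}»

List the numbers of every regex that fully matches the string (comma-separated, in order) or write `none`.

3

1 → no match
2 → no match
3 → match
4 → no match
5 → no match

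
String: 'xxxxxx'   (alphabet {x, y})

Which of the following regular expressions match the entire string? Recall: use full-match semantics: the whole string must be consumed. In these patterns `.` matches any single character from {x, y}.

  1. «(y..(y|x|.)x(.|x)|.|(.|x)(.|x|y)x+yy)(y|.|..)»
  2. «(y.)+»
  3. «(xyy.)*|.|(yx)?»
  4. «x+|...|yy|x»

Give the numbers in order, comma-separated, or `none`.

4

1 → no match
2 → no match — must start with 'y'
3 → no match
4 → match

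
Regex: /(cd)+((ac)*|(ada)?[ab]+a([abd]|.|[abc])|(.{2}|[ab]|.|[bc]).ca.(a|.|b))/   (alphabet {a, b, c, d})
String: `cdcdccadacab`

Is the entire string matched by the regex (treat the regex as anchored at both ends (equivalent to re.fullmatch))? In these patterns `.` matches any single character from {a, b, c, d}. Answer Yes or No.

No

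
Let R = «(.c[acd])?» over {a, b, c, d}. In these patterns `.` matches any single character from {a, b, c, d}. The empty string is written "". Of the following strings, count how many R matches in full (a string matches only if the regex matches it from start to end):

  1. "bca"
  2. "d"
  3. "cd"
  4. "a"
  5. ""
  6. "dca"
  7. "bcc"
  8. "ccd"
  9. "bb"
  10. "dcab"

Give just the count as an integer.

1 → match
2 → no match
3 → no match
4 → no match
5 → match
6 → match
7 → match
8 → match
9 → no match
10 → no match
Total matched: 5

5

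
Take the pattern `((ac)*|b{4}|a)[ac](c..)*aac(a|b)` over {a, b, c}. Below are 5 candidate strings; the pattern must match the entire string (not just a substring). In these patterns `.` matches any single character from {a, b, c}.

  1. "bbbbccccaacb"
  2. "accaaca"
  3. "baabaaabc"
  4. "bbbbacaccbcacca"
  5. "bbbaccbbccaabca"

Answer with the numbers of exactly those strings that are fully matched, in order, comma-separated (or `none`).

1, 2

1 → match
2 → match
3 → no match
4 → no match
5 → no match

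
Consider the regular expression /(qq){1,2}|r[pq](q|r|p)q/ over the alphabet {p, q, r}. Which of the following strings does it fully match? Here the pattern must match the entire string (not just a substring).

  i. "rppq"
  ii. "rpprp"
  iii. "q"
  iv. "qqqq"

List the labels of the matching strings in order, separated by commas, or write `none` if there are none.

i, iv

i → match
ii → no match
iii → no match
iv → match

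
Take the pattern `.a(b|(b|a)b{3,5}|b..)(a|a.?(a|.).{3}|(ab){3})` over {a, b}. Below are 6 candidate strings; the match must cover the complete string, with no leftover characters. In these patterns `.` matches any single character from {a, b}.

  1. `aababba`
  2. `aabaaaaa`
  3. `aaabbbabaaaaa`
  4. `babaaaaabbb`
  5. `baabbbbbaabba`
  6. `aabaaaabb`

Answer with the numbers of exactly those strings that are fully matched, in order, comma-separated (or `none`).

1 → no match
2 → match
3 → no match
4 → match
5 → match
6 → match

2, 4, 5, 6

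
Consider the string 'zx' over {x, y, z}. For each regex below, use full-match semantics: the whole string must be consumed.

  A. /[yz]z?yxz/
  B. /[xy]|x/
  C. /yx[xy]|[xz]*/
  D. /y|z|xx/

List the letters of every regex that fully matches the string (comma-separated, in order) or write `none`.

C

A → no match — must end with 'yxz'
B → no match
C → match
D → no match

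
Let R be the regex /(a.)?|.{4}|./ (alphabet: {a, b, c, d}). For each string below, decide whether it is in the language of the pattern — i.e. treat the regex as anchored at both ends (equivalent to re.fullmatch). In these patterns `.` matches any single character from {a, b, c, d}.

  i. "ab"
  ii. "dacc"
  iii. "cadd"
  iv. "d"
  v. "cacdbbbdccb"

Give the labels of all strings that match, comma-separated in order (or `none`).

i. "ab" → match
ii. "dacc" → match
iii. "cadd" → match
iv. "d" → match
v. "cacdbbbdccb" → no match

i, ii, iii, iv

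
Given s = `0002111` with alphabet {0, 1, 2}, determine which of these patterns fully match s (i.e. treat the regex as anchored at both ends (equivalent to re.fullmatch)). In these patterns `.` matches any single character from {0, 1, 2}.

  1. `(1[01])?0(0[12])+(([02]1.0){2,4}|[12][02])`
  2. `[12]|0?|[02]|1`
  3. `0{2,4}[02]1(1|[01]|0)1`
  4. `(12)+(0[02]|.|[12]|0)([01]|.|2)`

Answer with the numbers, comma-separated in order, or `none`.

1 → no match
2 → no match
3 → match
4 → no match — must start with `12`

3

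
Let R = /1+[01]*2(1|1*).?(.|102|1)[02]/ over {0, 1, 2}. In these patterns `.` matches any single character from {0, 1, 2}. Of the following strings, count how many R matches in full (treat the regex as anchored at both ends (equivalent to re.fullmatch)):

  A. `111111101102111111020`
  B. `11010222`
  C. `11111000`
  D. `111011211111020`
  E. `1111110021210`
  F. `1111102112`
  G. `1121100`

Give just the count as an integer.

A → match
B → match
C → no match
D → match
E → match
F → match
G → match
Total matched: 6

6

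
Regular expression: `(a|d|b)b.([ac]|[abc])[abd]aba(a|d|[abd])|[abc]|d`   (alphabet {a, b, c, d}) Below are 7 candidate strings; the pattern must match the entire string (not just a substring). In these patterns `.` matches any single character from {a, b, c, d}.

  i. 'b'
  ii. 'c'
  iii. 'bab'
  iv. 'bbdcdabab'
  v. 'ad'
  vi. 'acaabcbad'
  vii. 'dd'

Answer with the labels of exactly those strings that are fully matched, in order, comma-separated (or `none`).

i, ii, iv

i. 'b' → match
ii. 'c' → match
iii. 'bab' → no match
iv. 'bbdcdabab' → match
v. 'ad' → no match
vi. 'acaabcbad' → no match
vii. 'dd' → no match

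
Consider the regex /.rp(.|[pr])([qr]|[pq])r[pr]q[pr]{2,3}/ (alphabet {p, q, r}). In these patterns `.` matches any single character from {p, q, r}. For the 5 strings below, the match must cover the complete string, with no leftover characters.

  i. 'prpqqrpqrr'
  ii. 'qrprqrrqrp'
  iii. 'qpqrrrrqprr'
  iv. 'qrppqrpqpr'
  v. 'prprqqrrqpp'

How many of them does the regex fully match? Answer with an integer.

i → match
ii → match
iii → no match
iv → match
v → no match
Total matched: 3

3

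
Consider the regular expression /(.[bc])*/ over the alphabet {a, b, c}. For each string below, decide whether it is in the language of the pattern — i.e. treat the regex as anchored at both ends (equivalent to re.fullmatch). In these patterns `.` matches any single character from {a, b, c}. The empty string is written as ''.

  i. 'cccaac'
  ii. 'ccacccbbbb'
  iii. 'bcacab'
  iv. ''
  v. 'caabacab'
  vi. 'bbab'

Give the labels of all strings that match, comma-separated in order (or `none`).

i → no match
ii → match
iii → match
iv → match
v → no match
vi → match

ii, iii, iv, vi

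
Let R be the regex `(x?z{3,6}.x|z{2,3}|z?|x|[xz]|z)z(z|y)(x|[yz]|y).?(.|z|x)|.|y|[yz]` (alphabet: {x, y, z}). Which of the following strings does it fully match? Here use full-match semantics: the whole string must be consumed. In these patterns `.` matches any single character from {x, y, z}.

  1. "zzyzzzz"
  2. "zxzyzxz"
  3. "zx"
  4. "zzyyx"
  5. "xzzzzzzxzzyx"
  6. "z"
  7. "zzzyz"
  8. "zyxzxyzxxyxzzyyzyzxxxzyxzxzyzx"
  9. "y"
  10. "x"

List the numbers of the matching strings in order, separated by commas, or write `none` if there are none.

1 → no match
2 → no match
3 → no match
4 → match
5 → match
6 → match
7 → match
8 → no match
9 → match
10 → match

4, 5, 6, 7, 9, 10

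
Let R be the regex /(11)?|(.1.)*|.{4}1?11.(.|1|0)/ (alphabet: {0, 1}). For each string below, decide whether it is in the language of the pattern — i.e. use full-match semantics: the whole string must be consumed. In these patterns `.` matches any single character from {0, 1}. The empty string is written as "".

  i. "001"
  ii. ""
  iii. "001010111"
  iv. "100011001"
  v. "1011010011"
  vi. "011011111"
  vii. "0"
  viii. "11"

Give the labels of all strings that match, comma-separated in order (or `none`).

ii, vi, viii

i → no match
ii → match
iii → no match
iv → no match
v → no match
vi → match
vii → no match
viii → match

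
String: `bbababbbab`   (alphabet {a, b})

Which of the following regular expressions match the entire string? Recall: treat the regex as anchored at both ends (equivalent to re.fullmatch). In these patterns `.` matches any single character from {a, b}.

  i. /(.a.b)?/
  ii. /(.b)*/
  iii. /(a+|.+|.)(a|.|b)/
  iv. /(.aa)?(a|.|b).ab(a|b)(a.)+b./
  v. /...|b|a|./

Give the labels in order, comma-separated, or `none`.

ii, iii

i → no match
ii → match
iii → match
iv → no match
v → no match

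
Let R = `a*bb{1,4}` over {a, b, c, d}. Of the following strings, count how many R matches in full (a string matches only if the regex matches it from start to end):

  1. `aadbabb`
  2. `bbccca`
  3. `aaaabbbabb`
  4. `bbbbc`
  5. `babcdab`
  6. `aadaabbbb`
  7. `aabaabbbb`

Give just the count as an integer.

1 → no match
2 → no match — must end with `b`
3 → no match
4 → no match — must end with `b`
5 → no match
6 → no match
7 → no match
Total matched: 0

0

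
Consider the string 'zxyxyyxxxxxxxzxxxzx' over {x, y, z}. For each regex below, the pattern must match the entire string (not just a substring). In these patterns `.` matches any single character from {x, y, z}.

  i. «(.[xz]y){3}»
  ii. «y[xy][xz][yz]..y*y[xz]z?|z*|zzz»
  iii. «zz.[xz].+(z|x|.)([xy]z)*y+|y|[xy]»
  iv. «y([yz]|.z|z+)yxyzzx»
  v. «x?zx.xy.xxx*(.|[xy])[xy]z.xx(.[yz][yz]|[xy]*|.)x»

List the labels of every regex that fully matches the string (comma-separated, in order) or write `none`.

v

i → no match — must end with 'y'
ii → no match
iii → no match
iv → no match — must start with 'y'
v → match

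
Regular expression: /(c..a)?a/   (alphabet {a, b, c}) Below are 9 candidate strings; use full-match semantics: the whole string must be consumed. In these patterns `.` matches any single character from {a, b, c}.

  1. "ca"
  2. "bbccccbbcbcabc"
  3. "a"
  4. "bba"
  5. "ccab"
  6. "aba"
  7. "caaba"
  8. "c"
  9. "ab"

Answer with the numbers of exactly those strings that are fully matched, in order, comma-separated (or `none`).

3

1 → no match
2 → no match — must end with "a"
3 → match
4 → no match
5 → no match — must end with "a"
6 → no match
7 → no match
8 → no match — must end with "a"
9 → no match — must end with "a"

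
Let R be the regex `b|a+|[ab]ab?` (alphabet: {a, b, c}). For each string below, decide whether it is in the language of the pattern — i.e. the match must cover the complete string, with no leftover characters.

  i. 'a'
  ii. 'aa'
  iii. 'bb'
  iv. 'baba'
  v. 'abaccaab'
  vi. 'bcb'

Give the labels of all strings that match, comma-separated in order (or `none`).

i, ii

i → match
ii → match
iii → no match
iv → no match
v → no match
vi → no match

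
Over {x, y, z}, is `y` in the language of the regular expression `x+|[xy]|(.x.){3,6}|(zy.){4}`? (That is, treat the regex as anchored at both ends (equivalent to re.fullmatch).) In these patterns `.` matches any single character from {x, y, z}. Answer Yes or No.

Yes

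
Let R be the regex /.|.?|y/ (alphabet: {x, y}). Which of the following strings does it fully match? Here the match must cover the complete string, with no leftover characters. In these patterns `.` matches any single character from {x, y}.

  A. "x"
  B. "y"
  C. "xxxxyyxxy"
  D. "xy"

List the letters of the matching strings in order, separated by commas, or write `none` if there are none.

A → match
B → match
C → no match
D → no match

A, B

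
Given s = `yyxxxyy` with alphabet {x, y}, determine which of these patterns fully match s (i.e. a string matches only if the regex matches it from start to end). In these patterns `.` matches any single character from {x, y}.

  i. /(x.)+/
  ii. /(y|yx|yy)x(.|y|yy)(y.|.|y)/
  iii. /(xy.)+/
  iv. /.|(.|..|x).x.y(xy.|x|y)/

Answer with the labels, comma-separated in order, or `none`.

i → no match — must start with `x`
ii → no match
iii → no match — must start with `xy`
iv → match

iv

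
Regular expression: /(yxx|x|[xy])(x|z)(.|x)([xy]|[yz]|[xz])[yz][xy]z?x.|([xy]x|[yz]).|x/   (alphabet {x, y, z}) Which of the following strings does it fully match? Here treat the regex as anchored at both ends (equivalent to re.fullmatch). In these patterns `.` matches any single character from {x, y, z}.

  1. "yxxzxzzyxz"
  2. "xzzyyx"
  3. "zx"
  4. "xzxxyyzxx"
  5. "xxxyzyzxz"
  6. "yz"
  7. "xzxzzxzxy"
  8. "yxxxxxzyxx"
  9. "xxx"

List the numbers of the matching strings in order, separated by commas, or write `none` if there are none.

1 → match
2 → no match
3 → match
4 → match
5 → match
6 → match
7 → match
8 → match
9 → match

1, 3, 4, 5, 6, 7, 8, 9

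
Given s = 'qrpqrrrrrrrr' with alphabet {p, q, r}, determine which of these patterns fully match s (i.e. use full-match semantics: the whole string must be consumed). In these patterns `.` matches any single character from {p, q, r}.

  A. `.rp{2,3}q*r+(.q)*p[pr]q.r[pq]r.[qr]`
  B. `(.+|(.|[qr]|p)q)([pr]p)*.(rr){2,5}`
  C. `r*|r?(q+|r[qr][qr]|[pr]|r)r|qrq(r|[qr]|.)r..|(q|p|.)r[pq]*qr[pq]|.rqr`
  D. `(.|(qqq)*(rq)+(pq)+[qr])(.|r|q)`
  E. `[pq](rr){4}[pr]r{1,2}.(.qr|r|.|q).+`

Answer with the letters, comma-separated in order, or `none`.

A → no match
B → match
C → no match
D → no match
E → no match

B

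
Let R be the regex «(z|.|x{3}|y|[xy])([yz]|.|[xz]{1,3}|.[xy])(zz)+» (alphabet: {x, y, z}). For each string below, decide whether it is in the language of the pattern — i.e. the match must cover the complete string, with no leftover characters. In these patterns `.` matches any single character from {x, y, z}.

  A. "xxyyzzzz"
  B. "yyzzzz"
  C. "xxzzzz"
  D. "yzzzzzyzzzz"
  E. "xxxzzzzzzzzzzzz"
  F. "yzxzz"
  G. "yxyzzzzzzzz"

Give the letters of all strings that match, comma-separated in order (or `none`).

B, C, E, F, G

A → no match
B → match
C → match
D → no match
E → match
F → match
G → match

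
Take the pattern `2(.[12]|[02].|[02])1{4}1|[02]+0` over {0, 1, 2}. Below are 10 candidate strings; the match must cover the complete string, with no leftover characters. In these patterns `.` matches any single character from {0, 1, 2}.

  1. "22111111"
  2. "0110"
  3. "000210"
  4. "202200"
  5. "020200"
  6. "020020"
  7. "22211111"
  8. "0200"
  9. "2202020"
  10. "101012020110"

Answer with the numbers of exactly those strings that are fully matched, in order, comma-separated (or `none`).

1 → match
2 → no match
3 → no match
4 → match
5 → match
6 → match
7 → match
8 → match
9 → match
10 → no match

1, 4, 5, 6, 7, 8, 9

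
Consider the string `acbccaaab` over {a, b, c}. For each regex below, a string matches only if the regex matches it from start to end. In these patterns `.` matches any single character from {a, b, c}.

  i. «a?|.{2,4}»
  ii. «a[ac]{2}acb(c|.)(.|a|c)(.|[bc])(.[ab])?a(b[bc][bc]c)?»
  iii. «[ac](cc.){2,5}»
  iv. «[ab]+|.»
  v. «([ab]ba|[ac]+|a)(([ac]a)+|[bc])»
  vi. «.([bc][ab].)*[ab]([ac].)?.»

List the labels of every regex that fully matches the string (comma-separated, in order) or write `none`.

vi

i → no match
ii → no match
iii → no match
iv → no match
v → no match
vi → match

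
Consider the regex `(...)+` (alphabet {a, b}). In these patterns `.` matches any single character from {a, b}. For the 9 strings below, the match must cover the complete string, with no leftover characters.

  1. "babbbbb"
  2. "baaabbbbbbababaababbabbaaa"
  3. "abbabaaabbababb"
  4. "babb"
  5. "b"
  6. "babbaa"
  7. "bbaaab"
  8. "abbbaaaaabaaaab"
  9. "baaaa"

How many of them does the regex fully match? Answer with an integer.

4

1 → no match
2 → no match
3 → match
4 → no match
5 → no match
6 → match
7 → match
8 → match
9 → no match
Total matched: 4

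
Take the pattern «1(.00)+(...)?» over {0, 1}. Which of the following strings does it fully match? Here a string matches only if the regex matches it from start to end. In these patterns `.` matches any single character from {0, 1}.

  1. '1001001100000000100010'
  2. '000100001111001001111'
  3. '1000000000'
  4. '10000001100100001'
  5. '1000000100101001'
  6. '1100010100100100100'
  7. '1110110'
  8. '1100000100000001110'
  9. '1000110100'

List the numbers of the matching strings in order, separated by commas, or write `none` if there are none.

1 → no match
2 → no match — must start with '1'
3. '1000000000' → match
4 → no match
5 → no match
6 → no match
7. '1110110' → no match
8 → no match
9. '1000110100' → no match

3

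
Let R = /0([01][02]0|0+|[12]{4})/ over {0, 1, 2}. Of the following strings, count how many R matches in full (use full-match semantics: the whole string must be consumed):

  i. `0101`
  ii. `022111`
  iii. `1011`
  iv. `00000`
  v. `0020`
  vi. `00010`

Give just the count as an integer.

i → no match
ii → no match
iii → no match — must start with `0`
iv → match
v → match
vi → no match
Total matched: 2

2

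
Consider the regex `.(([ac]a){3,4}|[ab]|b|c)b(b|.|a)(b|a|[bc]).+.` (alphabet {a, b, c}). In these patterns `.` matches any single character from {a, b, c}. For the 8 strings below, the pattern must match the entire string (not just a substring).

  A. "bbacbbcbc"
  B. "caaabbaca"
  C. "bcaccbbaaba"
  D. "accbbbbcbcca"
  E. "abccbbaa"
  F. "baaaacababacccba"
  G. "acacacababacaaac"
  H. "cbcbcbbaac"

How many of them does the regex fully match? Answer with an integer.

2

A → no match
B → no match
C → no match
D → no match
E → no match
F → match
G → match
H → no match
Total matched: 2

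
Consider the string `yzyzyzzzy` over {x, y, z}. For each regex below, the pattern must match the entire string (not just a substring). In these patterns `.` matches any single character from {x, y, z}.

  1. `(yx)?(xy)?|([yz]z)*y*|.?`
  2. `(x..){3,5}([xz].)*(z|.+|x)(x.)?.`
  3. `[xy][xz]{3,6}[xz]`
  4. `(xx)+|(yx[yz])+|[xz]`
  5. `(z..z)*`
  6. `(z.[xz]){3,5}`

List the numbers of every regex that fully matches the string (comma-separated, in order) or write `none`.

1

1 → match
2 → no match — must start with `x`
3 → no match
4 → no match
5 → no match
6 → no match — must start with `z`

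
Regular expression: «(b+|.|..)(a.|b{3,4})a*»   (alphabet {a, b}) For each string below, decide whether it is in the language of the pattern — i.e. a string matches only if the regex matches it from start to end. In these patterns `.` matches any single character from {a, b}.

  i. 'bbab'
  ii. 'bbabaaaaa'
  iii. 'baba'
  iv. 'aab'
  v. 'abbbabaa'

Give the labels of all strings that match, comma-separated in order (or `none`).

i, ii, iii, iv

i → match
ii → match
iii → match
iv → match
v → no match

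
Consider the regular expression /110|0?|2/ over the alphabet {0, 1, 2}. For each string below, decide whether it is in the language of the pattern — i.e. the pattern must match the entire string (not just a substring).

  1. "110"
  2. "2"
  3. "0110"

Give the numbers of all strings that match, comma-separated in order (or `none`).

1, 2

1 → match
2 → match
3 → no match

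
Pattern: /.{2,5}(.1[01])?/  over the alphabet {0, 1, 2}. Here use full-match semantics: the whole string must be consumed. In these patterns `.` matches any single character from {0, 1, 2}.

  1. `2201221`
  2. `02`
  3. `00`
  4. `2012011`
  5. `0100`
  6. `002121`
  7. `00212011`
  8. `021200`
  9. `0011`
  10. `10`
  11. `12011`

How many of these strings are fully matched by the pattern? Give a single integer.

8

1. `2201221` → no match
2. `02` → match
3. `00` → match
4. `2012011` → match
5. `0100` → match
6. `002121` → no match
7. `00212011` → match
8. `021200` → no match
9. `0011` → match
10. `10` → match
11. `12011` → match
Total matched: 8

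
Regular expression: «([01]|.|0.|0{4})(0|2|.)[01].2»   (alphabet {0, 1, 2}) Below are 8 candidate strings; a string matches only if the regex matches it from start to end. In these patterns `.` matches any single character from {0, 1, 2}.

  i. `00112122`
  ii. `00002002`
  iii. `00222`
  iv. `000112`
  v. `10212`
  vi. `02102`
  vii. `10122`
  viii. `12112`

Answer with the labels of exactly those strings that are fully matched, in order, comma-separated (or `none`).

ii, iv, vi, vii, viii

i. `00112122` → no match
ii. `00002002` → match
iii. `00222` → no match
iv. `000112` → match
v. `10212` → no match
vi. `02102` → match
vii. `10122` → match
viii. `12112` → match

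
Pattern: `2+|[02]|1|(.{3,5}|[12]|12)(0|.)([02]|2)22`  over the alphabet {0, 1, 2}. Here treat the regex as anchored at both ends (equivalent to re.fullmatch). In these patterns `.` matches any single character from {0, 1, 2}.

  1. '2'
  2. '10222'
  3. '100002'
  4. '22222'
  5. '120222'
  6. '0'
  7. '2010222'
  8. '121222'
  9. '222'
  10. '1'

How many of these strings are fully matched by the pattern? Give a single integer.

9

1. '2' → match
2. '10222' → match
3. '100002' → no match
4. '22222' → match
5. '120222' → match
6. '0' → match
7. '2010222' → match
8. '121222' → match
9. '222' → match
10. '1' → match
Total matched: 9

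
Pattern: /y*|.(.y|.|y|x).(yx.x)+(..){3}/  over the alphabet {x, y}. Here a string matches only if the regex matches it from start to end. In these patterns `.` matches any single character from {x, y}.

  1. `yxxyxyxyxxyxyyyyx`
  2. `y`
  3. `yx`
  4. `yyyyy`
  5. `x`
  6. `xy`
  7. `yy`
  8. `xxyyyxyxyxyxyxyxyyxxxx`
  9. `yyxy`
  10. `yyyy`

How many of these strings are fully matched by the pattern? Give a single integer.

1 → no match
2 → match
3 → no match
4 → match
5 → no match
6 → no match
7 → match
8 → match
9 → no match
10 → match
Total matched: 5

5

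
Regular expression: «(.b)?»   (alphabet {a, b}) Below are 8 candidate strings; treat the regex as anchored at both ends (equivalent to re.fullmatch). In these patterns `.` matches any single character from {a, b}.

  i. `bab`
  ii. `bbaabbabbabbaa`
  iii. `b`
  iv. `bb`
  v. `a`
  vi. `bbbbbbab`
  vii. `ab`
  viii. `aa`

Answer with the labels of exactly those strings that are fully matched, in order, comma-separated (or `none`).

iv, vii

i. `bab` → no match
ii → no match
iii. `b` → no match
iv. `bb` → match
v. `a` → no match
vi. `bbbbbbab` → no match
vii. `ab` → match
viii. `aa` → no match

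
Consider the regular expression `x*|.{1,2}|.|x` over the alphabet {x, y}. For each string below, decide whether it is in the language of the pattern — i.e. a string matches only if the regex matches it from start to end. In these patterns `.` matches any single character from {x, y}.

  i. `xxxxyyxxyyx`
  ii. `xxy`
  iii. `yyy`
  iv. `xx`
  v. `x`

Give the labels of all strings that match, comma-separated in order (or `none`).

i. `xxxxyyxxyyx` → no match
ii. `xxy` → no match
iii. `yyy` → no match
iv. `xx` → match
v. `x` → match

iv, v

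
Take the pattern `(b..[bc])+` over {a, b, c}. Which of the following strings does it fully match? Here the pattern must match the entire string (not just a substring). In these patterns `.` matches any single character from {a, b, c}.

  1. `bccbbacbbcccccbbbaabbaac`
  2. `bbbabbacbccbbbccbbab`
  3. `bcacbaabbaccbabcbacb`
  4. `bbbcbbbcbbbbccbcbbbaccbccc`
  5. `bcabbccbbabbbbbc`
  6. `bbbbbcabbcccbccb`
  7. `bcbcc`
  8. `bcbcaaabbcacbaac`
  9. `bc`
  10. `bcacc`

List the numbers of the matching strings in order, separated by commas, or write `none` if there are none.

1 → no match
2 → no match
3 → match
4 → no match
5 → match
6 → match
7 → no match
8 → no match
9 → no match
10 → no match

3, 5, 6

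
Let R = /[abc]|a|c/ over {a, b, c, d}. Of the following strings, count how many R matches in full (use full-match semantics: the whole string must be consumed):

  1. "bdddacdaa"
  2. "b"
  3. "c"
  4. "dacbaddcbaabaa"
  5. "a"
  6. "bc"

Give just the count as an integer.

1 → no match
2 → match
3 → match
4 → no match
5 → match
6 → no match
Total matched: 3

3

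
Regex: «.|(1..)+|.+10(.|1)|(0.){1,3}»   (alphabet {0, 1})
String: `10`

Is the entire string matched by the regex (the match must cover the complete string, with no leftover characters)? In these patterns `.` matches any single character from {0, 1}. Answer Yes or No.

No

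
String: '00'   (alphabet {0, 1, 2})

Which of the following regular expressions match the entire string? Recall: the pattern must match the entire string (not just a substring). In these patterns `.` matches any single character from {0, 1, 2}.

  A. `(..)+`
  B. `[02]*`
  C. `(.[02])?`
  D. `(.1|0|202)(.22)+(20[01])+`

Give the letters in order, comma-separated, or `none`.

A, B, C

A → match
B → match
C → match
D → no match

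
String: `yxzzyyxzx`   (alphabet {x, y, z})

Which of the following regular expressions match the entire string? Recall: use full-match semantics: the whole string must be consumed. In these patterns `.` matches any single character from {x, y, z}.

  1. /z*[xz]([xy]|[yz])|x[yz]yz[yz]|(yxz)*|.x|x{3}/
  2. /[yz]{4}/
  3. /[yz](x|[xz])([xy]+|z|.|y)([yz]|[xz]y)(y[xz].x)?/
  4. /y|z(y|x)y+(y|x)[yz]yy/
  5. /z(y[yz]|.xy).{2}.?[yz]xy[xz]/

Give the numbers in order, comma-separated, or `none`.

3

1 → no match
2 → no match
3 → match
4 → no match
5 → no match — must start with `z`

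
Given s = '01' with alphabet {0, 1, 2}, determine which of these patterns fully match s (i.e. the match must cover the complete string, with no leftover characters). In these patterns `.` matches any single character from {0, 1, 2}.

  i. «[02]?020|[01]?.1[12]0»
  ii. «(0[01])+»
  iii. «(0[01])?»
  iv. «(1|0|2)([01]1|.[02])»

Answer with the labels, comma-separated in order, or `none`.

i → no match
ii → match
iii → match
iv → no match

ii, iii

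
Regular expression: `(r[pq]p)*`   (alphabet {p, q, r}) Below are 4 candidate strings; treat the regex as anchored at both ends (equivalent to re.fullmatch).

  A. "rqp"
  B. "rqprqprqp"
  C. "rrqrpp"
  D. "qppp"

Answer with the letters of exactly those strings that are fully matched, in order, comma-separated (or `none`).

A → match
B → match
C → no match
D → no match

A, B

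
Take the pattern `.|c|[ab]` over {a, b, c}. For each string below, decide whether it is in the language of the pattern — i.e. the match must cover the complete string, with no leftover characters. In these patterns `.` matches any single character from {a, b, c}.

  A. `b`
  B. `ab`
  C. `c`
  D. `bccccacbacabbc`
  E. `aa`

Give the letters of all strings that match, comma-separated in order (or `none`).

A → match
B → no match
C → match
D → no match
E → no match

A, C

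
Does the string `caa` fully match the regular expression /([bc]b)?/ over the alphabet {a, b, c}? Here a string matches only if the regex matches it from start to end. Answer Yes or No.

No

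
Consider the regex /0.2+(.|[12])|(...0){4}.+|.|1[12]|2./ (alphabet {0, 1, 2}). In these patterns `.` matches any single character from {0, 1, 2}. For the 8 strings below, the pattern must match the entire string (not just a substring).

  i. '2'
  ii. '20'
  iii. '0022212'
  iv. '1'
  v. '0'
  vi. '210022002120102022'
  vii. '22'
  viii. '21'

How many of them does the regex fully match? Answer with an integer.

i → match
ii → match
iii → no match
iv → match
v → match
vi → match
vii → match
viii → match
Total matched: 7

7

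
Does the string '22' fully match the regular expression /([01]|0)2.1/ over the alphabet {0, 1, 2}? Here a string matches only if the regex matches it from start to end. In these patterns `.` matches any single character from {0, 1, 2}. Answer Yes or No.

Every match must end with '1', but '22' does not.

No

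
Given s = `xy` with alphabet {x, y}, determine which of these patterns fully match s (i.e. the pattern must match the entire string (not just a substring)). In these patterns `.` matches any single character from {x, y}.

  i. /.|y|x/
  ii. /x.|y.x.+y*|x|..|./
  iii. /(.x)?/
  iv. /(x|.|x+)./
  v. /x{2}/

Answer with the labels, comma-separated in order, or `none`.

ii, iv

i → no match
ii → match
iii → no match
iv → match
v → no match — must end with `x`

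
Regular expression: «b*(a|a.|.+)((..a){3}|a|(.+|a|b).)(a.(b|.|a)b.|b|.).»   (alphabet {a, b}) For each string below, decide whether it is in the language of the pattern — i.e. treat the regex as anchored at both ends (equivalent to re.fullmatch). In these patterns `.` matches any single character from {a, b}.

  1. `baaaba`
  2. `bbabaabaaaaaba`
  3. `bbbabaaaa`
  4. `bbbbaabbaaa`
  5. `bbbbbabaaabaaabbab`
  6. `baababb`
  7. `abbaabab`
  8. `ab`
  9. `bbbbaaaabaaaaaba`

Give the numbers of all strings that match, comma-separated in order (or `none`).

1, 2, 3, 4, 5, 6, 7, 9

1 → match
2 → match
3 → match
4 → match
5 → match
6 → match
7 → match
8 → no match
9 → match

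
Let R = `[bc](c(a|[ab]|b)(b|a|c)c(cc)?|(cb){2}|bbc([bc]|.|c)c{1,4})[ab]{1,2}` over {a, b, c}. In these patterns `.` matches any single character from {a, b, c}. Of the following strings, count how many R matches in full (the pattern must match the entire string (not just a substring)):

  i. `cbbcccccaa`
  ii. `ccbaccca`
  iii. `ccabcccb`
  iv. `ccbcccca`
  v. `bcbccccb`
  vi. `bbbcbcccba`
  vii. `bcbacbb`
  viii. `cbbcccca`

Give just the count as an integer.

8

i → match
ii → match
iii → match
iv → match
v → match
vi → match
vii → match
viii → match
Total matched: 8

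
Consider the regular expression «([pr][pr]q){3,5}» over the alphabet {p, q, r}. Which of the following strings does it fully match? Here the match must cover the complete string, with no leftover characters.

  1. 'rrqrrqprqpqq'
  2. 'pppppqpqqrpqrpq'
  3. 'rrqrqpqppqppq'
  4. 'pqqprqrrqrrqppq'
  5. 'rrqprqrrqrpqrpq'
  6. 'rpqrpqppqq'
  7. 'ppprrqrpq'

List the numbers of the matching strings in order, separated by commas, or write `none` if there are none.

5

1 → no match
2 → no match
3 → no match
4 → no match
5 → match
6 → no match
7 → no match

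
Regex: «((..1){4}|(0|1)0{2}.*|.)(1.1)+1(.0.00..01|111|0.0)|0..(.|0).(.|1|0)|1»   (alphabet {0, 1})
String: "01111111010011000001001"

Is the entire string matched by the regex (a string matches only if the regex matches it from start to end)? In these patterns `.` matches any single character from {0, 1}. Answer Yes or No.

No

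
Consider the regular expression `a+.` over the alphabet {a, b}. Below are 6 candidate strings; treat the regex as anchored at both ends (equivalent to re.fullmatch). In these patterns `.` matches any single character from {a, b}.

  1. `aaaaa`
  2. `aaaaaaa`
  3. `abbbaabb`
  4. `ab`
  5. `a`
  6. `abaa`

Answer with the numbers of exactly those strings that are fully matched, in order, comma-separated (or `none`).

1, 2, 4

1 → match
2 → match
3 → no match
4 → match
5 → no match
6 → no match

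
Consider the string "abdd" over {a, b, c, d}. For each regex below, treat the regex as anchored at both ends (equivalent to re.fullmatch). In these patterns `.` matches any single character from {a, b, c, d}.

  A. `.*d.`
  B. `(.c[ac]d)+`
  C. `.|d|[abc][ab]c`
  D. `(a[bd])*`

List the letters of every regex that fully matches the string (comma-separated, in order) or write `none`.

A

A → match
B → no match
C → no match
D → no match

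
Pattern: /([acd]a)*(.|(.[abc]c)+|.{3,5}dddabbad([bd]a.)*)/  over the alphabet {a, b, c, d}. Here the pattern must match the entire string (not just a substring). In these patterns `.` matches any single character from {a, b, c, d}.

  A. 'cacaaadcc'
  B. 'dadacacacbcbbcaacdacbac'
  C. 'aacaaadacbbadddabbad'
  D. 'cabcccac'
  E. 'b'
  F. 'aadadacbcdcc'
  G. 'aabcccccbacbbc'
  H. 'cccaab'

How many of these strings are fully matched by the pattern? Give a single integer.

A. 'cacaaadcc' → match
B → match
C → match
D. 'cabcccac' → match
E. 'b' → match
F. 'aadadacbcdcc' → match
G → match
H. 'cccaab' → no match
Total matched: 7

7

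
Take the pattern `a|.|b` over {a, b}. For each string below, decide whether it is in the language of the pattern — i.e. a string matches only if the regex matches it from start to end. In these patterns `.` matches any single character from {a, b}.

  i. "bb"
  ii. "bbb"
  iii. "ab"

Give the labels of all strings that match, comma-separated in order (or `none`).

none

i → no match
ii → no match
iii → no match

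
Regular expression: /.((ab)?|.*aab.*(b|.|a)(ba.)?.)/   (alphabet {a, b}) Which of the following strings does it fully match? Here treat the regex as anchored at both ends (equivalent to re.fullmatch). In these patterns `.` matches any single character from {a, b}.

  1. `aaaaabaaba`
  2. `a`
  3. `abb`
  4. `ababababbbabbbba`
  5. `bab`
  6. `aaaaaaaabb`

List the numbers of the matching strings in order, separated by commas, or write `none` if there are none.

1, 2, 5

1 → match
2 → match
3 → no match
4 → no match
5 → match
6 → no match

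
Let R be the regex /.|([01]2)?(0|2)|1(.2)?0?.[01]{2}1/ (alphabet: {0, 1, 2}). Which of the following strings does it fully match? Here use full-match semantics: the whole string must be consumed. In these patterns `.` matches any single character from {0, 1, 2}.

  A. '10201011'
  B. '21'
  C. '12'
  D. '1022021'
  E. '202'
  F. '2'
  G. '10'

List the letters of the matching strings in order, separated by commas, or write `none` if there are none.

A, F

A → match
B → no match
C → no match
D → no match
E → no match
F → match
G → no match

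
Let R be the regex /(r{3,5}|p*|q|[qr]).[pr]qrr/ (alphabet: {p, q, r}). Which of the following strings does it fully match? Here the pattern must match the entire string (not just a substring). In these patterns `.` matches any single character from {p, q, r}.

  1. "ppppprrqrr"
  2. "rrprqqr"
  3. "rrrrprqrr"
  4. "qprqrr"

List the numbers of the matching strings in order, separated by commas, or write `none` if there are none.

1, 3, 4

1 → match
2 → no match — must end with "qrr"
3 → match
4 → match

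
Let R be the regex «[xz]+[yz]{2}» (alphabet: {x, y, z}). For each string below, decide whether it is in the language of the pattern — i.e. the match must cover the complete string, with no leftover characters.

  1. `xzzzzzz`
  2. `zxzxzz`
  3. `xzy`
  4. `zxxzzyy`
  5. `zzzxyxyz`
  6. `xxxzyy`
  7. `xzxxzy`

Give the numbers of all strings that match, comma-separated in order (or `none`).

1, 2, 3, 4, 6, 7

1 → match
2 → match
3 → match
4 → match
5 → no match
6 → match
7 → match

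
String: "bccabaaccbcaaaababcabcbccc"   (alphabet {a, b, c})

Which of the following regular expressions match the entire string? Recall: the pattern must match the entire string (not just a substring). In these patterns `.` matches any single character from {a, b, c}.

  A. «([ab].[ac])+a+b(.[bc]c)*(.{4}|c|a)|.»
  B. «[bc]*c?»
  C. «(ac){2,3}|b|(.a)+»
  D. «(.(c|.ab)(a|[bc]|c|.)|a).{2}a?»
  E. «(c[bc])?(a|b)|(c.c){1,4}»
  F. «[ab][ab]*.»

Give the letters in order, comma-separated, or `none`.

A → match
B → no match
C → no match
D → no match
E → no match
F → no match

A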